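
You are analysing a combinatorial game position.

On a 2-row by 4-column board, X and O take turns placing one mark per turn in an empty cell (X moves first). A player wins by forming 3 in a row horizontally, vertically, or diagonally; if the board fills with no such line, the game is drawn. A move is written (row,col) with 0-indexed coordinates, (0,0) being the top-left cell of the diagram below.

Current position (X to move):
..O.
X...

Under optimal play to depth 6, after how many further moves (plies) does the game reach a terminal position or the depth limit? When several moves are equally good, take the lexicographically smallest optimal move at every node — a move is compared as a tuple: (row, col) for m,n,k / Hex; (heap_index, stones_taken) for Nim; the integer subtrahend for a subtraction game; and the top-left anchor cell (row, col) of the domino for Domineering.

PV length from [..O./X...]: 6 plies

[..O./X...] X move#1: (0,0):+0/X.O./X...*, (0,1):+0/.XO./X..., (0,3):+0/..OX/X..., (1,1):+0/..O./XX.., (1,2):+0/..O./X.X., (1,3):-1/..O./X..X
[X.O./X...] O move#2: (0,1):+0/XOO./X...*, (0,3):+0/X.OO/X..., (1,1):+0/X.O./XO.., (1,2):+0/X.O./X.O., (1,3):+0/X.O./X..O
[XOO./X...] X move#3: (0,3):+0/XOOX/X...*, (1,1):-1/XOO./XX.., (1,2):-1/XOO./X.X., (1,3):-1/XOO./X..X
[XOOX/X...] O move#4: (1,1):+0/XOOX/XO..*, (1,2):+0/XOOX/X.O., (1,3):+0/XOOX/X..O
[XOOX/XO..] X move#5: (1,2):+0/XOOX/XOX.*, (1,3):+0/XOOX/XO.X
[XOOX/XOX.] O move#6: (1,3):+0/XOOX/XOXO*
[XOOX/XOXO] end (terminal +0, X#7); searched ..O./X... to 6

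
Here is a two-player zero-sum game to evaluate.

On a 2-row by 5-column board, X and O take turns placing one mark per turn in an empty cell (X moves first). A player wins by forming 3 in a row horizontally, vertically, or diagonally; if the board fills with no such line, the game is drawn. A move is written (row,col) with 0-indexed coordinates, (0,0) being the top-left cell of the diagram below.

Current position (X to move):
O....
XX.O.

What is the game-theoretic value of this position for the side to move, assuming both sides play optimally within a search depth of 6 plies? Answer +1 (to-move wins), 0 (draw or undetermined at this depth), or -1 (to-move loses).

value(O..../XX.O., X) = +1

p1 X@[O..../XX.O.]: (0,1)[OX.../XX.O.]+0 (0,2)[O.X../XX.O.]+0 (0,3)[O..X./XX.O.]+0 (0,4)[O...X/XX.O.]+0 (1,2)[O..../XXXO.]+1* (1,4)[O..../XX.OX]+0
p2 O@[O..../XXXO.] terminal -1; root [O..../XX.O.] d6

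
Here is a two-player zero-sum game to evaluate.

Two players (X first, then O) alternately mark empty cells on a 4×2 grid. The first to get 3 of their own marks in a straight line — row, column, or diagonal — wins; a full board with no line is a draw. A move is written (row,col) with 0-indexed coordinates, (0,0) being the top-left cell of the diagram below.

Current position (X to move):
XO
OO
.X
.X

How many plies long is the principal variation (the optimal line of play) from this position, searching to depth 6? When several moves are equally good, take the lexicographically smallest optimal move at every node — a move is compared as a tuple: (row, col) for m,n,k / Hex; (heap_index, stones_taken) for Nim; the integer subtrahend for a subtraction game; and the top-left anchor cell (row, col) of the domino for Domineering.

PV length from [XO/OO/.X/.X]: 2 plies

ply 1, X at XO/OO/.X/.X | (2,0)=+0→XO/OO/XX/.X*; (3,0)=+0→XO/OO/.X/XX
ply 2, O at XO/OO/XX/.X | (3,0)=+0→XO/OO/XX/OX*
ply 3: XO/OO/XX/OX is terminal +0 (X); from XO/OO/.X/.X depth 6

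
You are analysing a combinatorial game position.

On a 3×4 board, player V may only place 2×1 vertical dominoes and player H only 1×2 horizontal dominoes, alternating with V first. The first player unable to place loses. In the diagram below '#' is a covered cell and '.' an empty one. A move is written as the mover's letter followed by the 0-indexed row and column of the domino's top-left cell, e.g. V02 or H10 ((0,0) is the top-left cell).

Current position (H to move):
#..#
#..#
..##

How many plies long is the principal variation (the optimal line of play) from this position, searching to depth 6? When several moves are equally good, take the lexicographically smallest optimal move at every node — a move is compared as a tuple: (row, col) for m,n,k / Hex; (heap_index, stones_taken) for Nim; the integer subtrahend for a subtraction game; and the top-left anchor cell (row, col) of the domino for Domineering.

p1 H@[#..#/#..#/..##]: H01[####/#..#/..##]-1 H11[#..#/####/..##]+1* H20[#..#/#..#/####]-1
p2 V@[#..#/####/..##] terminal -1; root [#..#/#..#/..##] d6

PV length from [#..#/#..#/..##]: 1 ply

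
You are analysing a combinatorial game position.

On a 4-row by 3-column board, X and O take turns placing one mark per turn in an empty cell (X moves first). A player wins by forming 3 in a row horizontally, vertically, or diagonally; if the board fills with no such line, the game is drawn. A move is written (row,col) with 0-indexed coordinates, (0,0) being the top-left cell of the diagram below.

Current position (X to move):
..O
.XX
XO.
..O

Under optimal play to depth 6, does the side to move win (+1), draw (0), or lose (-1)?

value(..O/.XX/XO./..O, X) = +1

ply 1, X at ..O/.XX/XO./..O | (0,0)=-1→X.O/.XX/XO./..O; (0,1)=-1→.XO/.XX/XO./..O; (1,0)=+1→..O/XXX/XO./..O*; (2,2)=-1→..O/.XX/XOX/..O; (3,0)=-1→..O/.XX/XO./X.O; (3,1)=-1→..O/.XX/XO./.XO
ply 2: ..O/XXX/XO./..O is terminal -1 (O); from ..O/.XX/XO./..O depth 6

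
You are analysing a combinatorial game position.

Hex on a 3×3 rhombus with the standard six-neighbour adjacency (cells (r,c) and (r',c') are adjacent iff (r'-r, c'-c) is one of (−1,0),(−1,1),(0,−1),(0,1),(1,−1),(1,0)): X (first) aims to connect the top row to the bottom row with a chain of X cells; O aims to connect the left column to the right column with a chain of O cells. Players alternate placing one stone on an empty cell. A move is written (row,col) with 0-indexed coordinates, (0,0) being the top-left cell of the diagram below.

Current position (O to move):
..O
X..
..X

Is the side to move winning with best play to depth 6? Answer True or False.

O winning at [..O/X../..X]: False

ply 1, O at ..O/X../..X | (0,0)=-1→O.O/X../..X*; (0,1)=-1→.OO/X../..X; (1,1)=-1→..O/XO./..X; (1,2)=-1→..O/X.O/..X; (2,0)=-1→..O/X../O.X; (2,1)=-1→..O/X../.OX
ply 2, X at O.O/X../..X | (0,1)=+1→OXO/X../..X*; (1,1)=-1→O.O/XX./..X; (1,2)=-1→O.O/X.X/..X; (2,0)=-1→O.O/X../X.X; (2,1)=-1→O.O/X../.XX
ply 3, O at OXO/X../..X | (1,1)=-1→OXO/XO./..X*; (1,2)=-1→OXO/X.O/..X; (2,0)=-1→OXO/X../O.X; (2,1)=-1→OXO/X../.OX
ply 4, X at OXO/XO./..X | (1,2)=-1→OXO/XOX/..X; (2,0)=+1→OXO/XO./X.X*; (2,1)=-1→OXO/XO./.XX
ply 5: OXO/XO./X.X is terminal -1 (O); from ..O/X../..X depth 6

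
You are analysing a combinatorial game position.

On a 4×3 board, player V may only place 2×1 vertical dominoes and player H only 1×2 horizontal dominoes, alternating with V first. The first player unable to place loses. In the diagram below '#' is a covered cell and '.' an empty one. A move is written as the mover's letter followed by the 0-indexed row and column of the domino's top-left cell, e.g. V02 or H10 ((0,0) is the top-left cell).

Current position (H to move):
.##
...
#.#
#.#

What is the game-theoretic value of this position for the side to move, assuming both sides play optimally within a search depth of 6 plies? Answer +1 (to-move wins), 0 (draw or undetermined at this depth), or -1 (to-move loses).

[.##/.../#.#/#.#] H move#1: H10:-1/.##/##./#.#/#.#*, H11:-1/.##/.##/#.#/#.#
[.##/##./#.#/#.#] V move#2: V21:+1/.##/##./###/###*
[.##/##./###/###] end (terminal -1, H#3); searched .##/.../#.#/#.# to 6

value(.##/.../#.#/#.#, H) = -1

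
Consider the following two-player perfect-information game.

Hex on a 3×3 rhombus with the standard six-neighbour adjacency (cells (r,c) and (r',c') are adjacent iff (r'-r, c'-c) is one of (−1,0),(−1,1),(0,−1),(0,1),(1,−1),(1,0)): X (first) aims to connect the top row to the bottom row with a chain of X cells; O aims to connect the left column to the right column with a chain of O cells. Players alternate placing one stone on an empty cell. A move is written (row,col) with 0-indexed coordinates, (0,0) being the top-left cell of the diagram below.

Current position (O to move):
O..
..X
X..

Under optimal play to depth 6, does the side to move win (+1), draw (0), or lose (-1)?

value(O../..X/X.., O) = -1

[O../..X/X..] O move#1: (0,1):-1/OO./..X/X..*, (0,2):-1/O.O/..X/X.., (1,0):-1/O../O.X/X.., (1,1):-1/O../.OX/X.., (2,1):-1/O../..X/XO., (2,2):-1/O../..X/X.O
[OO./..X/X..] X move#2: (0,2):+1/OOX/..X/X..*, (1,0):-1/OO./X.X/X.., (1,1):-1/OO./.XX/X.., (2,1):-1/OO./..X/XX., (2,2):-1/OO./..X/X.X
[OOX/..X/X..] O move#3: (1,0):-1/OOX/O.X/X..*, (1,1):-1/OOX/.OX/X.., (2,1):-1/OOX/..X/XO., (2,2):-1/OOX/..X/X.O
[OOX/O.X/X..] X move#4: (1,1):+1/OOX/OXX/X..*, (2,1):+1/OOX/O.X/XX., (2,2):+1/OOX/O.X/X.X
[OOX/OXX/X..] end (terminal -1, O#5); searched O../..X/X.. to 6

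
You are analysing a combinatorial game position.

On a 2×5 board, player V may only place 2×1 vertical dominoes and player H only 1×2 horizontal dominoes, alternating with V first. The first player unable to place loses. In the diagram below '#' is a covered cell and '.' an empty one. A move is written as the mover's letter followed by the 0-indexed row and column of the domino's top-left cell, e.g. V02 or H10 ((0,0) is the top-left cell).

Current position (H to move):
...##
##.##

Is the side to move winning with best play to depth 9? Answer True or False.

p1 H@[...##/##.##]: H00[##.##/##.##]-1 H01[.####/##.##]+1*
p2 V@[.####/##.##] terminal -1; root [...##/##.##] d9

H winning at [...##/##.##]: True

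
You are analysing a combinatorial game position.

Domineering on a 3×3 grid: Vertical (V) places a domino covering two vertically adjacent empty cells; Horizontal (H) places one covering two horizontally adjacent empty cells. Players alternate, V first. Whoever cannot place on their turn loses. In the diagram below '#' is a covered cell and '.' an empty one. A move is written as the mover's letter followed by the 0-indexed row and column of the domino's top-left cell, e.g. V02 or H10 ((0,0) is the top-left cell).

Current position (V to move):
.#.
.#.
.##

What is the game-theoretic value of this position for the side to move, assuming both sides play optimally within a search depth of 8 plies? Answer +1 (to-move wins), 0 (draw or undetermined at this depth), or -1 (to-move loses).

value(.#./.#./.##, V) = +1

p1 V@[.#./.#./.##]: V00[##./##./.##]+1* V02[.##/.##/.##]+1 V10[.#./##./###]+1
p2 H@[##./##./.##] terminal -1; root [.#./.#./.##] d8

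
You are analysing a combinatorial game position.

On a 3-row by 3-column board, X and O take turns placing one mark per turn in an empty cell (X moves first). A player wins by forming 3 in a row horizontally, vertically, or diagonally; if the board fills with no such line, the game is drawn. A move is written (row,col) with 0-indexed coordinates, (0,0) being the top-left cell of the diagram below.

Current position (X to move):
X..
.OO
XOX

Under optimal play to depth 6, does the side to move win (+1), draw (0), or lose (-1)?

value(X../.OO/XOX, X) = +1

ply 1, X at X../.OO/XOX | (0,1)=-1→XX./.OO/XOX; (0,2)=-1→X.X/.OO/XOX; (1,0)=+1→X../XOO/XOX*
ply 2: X../XOO/XOX is terminal -1 (O); from X../.OO/XOX depth 6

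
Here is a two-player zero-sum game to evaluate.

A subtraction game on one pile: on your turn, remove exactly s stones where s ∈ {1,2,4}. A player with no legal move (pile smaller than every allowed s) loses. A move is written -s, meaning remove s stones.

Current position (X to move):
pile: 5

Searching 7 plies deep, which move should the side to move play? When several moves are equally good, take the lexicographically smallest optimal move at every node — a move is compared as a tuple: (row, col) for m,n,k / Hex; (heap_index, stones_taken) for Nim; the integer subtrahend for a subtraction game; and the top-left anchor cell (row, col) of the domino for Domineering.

ply 1, X at 5 | -1=-1→4; -2=+1→3*; -4=-1→1
ply 2, O at 3 | -1=-1→2*; -2=-1→1
ply 3, X at 2 | -1=-1→1; -2=+1→0*
ply 4: 0 is terminal -1 (O); from 5 depth 7

X's best at [5]: -2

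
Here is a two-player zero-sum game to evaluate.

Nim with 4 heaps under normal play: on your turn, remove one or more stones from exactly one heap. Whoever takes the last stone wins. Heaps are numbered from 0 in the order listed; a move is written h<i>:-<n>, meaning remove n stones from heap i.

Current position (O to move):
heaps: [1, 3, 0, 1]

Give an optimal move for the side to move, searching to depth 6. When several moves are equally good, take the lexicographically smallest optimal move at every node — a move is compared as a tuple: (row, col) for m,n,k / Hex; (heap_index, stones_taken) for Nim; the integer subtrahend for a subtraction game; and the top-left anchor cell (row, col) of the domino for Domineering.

p1 O@[(1,3,0,1)]: h0:-1[(0,3,0,1)]-1 h1:-1[(1,2,0,1)]-1 h1:-2[(1,1,0,1)]-1 h1:-3[(1,0,0,1)]+1* h3:-1[(1,3,0,0)]-1
p2 X@[(1,0,0,1)]: h0:-1[(0,0,0,1)]-1* h3:-1[(1,0,0,0)]-1
p3 O@[(0,0,0,1)]: h3:-1[(0,0,0,0)]+1*
p4 X@[(0,0,0,0)] terminal -1; root [(1,3,0,1)] d6

O's best at [(1,3,0,1)]: h1:-3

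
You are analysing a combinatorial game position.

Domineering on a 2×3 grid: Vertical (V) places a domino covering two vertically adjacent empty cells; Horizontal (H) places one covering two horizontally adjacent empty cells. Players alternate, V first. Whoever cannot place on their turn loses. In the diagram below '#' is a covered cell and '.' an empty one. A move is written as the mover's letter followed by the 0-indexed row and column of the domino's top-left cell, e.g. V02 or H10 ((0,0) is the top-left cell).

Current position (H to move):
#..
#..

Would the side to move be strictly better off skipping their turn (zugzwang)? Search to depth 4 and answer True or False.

zugzwang(#../#.., H) = False

ply 1, H at #../#.. | H01=+1→###/#..*; H11=+1→#../###
ply 2: ###/#.. is terminal -1 (V); from #../#.. depth 4
pass branch (V moves first from the same position):
  | ply 1, V at #../#.. | V01=+1→##./##.*; V02=+1→#.#/#.#
  | ply 2: ##./##. is terminal -1 (H); from #../#.. depth 4
H moving scores +1; H passing scores -1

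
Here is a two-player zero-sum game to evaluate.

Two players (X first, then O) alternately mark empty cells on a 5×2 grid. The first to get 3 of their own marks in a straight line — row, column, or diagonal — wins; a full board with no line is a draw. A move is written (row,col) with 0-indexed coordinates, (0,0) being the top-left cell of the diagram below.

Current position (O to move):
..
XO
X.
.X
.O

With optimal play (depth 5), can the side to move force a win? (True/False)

O winning at [../XO/X./.X/.O]: False

ply 1, O at ../XO/X./.X/.O | (0,0)=-1→O./XO/X./.X/.O*; (0,1)=-1→.O/XO/X./.X/.O; (2,1)=-1→../XO/XO/.X/.O; (3,0)=-1→../XO/X./OX/.O; (4,0)=-1→../XO/X./.X/OO
ply 2, X at O./XO/X./.X/.O | (0,1)=+0→OX/XO/X./.X/.O; (2,1)=+0→O./XO/XX/.X/.O; (3,0)=+1→O./XO/X./XX/.O*; (4,0)=+0→O./XO/X./.X/XO
ply 3: O./XO/X./XX/.O is terminal -1 (O); from ../XO/X./.X/.O depth 5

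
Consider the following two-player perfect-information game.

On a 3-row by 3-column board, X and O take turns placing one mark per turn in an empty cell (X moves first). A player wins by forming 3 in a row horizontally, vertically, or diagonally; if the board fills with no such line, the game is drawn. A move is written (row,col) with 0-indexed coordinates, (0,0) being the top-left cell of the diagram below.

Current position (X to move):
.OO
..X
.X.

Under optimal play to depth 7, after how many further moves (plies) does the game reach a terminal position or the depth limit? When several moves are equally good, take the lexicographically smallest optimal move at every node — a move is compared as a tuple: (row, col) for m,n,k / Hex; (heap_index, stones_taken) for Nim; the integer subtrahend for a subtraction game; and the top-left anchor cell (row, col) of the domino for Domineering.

[.OO/..X/.X.] X move#1: (0,0):+1/XOO/..X/.X.*, (1,0):-1/.OO/X.X/.X., (1,1):-1/.OO/.XX/.X., (2,0):-1/.OO/..X/XX., (2,2):-1/.OO/..X/.XX
[XOO/..X/.X.] O move#2: (1,0):-1/XOO/O.X/.X.*, (1,1):-1/XOO/.OX/.X., (2,0):-1/XOO/..X/OX., (2,2):-1/XOO/..X/.XO
[XOO/O.X/.X.] X move#3: (1,1):+0/XOO/OXX/.X., (2,0):+0/XOO/O.X/XX., (2,2):+1/XOO/O.X/.XX*
[XOO/O.X/.XX] O move#4: (1,1):-1/XOO/OOX/.XX*, (2,0):-1/XOO/O.X/OXX
[XOO/OOX/.XX] X move#5: (2,0):+1/XOO/OOX/XXX*
[XOO/OOX/XXX] end (terminal -1, O#6); searched .OO/..X/.X. to 7

PV length from [.OO/..X/.X.]: 5 plies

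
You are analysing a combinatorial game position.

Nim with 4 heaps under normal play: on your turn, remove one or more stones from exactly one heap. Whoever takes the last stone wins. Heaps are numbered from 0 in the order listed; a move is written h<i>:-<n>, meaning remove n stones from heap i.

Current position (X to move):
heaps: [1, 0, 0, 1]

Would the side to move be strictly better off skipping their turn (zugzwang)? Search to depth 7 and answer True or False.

zugzwang((1,0,0,1), X) = True

p1 X@[(1,0,0,1)]: h0:-1[(0,0,0,1)]-1* h3:-1[(1,0,0,0)]-1
p2 O@[(0,0,0,1)]: h3:-1[(0,0,0,0)]+1*
p3 X@[(0,0,0,0)] terminal -1; root [(1,0,0,1)] d7
if X skipped the turn, O would face:
~ p1 O@[(1,0,0,1)]: h0:-1[(0,0,0,1)]-1* h3:-1[(1,0,0,0)]-1
~ p2 X@[(0,0,0,1)]: h3:-1[(0,0,0,0)]+1*
~ p3 O@[(0,0,0,0)] terminal -1; root [(1,0,0,1)] d7
compare (X): move=-1 vs pass=+1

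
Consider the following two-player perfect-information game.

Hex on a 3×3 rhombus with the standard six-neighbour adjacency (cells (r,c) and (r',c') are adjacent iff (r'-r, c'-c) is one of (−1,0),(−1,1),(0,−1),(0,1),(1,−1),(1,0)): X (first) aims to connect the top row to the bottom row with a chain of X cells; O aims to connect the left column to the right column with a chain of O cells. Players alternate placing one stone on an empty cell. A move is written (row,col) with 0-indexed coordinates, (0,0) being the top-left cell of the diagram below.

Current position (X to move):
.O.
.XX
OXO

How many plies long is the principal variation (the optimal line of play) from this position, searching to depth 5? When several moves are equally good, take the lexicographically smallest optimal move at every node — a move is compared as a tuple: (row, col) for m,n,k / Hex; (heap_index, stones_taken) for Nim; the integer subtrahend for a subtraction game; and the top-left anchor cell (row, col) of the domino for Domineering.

p1 X@[.O./.XX/OXO]: (0,0)[XO./.XX/OXO]+1* (0,2)[.OX/.XX/OXO]+1 (1,0)[.O./XXX/OXO]+1
p2 O@[XO./.XX/OXO]: (0,2)[XOO/.XX/OXO]-1* (1,0)[XO./OXX/OXO]-1
p3 X@[XOO/.XX/OXO]: (1,0)[XOO/XXX/OXO]+1*
p4 O@[XOO/XXX/OXO] terminal -1; root [.O./.XX/OXO] d5

PV length from [.O./.XX/OXO]: 3 plies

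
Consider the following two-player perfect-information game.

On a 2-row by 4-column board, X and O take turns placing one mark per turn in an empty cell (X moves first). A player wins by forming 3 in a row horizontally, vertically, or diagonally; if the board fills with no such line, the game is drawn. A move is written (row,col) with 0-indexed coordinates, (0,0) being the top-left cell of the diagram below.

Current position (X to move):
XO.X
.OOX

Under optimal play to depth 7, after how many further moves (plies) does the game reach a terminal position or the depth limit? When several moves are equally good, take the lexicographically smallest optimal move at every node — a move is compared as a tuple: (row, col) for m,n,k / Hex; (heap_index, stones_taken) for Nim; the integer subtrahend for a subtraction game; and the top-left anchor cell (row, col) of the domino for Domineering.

PV length from [XO.X/.OOX]: 2 plies

p1 X@[XO.X/.OOX]: (0,2)[XOXX/.OOX]-1 (1,0)[XO.X/XOOX]+0*
p2 O@[XO.X/XOOX]: (0,2)[XOOX/XOOX]+0*
p3 X@[XOOX/XOOX] terminal +0; root [XO.X/.OOX] d7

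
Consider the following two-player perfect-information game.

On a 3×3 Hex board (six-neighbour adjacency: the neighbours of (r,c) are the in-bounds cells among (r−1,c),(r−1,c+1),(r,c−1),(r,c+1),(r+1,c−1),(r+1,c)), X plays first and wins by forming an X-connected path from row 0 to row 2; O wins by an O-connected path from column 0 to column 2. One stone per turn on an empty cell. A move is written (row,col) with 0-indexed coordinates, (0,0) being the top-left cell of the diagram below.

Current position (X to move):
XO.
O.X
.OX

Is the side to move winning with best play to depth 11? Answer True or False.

X winning at [XO./O.X/.OX]: True

[XO./O.X/.OX] X move#1: (0,2):+1/XOX/O.X/.OX*, (1,1):-1/XO./OXX/.OX, (2,0):-1/XO./O.X/XOX
[XOX/O.X/.OX] end (terminal -1, O#2); searched XO./O.X/.OX to 11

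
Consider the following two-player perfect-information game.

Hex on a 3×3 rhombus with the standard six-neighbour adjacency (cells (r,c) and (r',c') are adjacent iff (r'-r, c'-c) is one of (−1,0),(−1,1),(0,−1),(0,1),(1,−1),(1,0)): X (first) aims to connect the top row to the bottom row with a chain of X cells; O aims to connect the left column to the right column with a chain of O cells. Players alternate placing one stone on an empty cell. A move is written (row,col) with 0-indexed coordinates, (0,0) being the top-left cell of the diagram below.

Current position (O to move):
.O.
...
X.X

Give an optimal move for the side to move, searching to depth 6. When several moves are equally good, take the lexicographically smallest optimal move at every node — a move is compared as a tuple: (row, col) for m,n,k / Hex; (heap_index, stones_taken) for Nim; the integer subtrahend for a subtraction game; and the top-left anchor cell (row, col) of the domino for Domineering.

ply 1, O at .O./.../X.X | (0,0)=-1→OO./.../X.X; (0,2)=+1→.OO/.../X.X*; (1,0)=-1→.O./O../X.X; (1,1)=+1→.O./.O./X.X; (1,2)=+1→.O./..O/X.X; (2,1)=-1→.O./.../XOX
ply 2, X at .OO/.../X.X | (0,0)=-1→XOO/.../X.X*; (1,0)=-1→.OO/X../X.X; (1,1)=-1→.OO/.X./X.X; (1,2)=-1→.OO/..X/X.X; (2,1)=-1→.OO/.../XXX
ply 3, O at XOO/.../X.X | (1,0)=+1→XOO/O../X.X*; (1,1)=-1→XOO/.O./X.X; (1,2)=-1→XOO/..O/X.X; (2,1)=-1→XOO/.../XOX
ply 4: XOO/O../X.X is terminal -1 (X); from .O./.../X.X depth 6

O's best at [.O./.../X.X]: (0,2)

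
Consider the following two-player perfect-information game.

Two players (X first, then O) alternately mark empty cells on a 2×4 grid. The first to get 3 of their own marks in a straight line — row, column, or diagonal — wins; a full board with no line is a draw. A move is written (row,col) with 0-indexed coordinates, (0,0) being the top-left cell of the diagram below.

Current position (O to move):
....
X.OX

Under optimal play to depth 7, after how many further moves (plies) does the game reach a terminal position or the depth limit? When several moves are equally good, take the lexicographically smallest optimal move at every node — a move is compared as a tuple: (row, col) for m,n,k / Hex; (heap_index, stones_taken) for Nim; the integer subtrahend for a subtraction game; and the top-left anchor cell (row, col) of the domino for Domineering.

p1 O@[..../X.OX]: (0,0)[O.../X.OX]+0* (0,1)[.O../X.OX]+0 (0,2)[..O./X.OX]+0 (0,3)[...O/X.OX]+0 (1,1)[..../XOOX]+0
p2 X@[O.../X.OX]: (0,1)[OX../X.OX]+0* (0,2)[O.X./X.OX]+0 (0,3)[O..X/X.OX]+0 (1,1)[O.../XXOX]+0
p3 O@[OX../X.OX]: (0,2)[OXO./X.OX]+0* (0,3)[OX.O/X.OX]+0 (1,1)[OX../XOOX]+0
p4 X@[OXO./X.OX]: (0,3)[OXOX/X.OX]+0* (1,1)[OXO./XXOX]+0
p5 O@[OXOX/X.OX]: (1,1)[OXOX/XOOX]+0*
p6 X@[OXOX/XOOX] terminal +0; root [..../X.OX] d7

PV length from [..../X.OX]: 5 plies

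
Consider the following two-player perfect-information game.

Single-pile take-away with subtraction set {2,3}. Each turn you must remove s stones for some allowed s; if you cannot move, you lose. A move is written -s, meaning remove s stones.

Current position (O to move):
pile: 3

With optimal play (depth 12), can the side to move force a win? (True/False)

O winning at [3]: True

ply 1, O at 3 | -2=+1→1*; -3=+1→0
ply 2: 1 is terminal -1 (X); from 3 depth 12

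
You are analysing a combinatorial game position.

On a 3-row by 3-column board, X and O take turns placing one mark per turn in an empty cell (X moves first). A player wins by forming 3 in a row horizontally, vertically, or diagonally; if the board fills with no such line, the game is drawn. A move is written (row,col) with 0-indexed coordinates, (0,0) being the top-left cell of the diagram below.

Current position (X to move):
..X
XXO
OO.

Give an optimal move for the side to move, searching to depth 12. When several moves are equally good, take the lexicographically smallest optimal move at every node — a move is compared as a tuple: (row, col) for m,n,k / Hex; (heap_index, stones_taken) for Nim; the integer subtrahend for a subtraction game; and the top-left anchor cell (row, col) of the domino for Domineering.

ply 1, X at ..X/XXO/OO. | (0,0)=-1→X.X/XXO/OO.; (0,1)=-1→.XX/XXO/OO.; (2,2)=+0→..X/XXO/OOX*
ply 2, O at ..X/XXO/OOX | (0,0)=+0→O.X/XXO/OOX*; (0,1)=-1→.OX/XXO/OOX
ply 3, X at O.X/XXO/OOX | (0,1)=+0→OXX/XXO/OOX*
ply 4: OXX/XXO/OOX is terminal +0 (O); from ..X/XXO/OO. depth 12

X's best at [..X/XXO/OO.]: (2,2)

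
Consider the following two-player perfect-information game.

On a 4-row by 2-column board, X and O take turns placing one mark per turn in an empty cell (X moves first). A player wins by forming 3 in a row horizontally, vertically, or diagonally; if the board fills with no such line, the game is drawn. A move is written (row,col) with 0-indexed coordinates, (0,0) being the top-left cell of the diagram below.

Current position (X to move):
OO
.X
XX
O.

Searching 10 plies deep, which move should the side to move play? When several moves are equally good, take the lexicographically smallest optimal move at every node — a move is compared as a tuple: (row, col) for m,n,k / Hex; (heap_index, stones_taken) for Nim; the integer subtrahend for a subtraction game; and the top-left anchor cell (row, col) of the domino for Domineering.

p1 X@[OO/.X/XX/O.]: (1,0)[OO/XX/XX/O.]+0 (3,1)[OO/.X/XX/OX]+1*
p2 O@[OO/.X/XX/OX] terminal -1; root [OO/.X/XX/O.] d10

X's best at [OO/.X/XX/O.]: (3,1)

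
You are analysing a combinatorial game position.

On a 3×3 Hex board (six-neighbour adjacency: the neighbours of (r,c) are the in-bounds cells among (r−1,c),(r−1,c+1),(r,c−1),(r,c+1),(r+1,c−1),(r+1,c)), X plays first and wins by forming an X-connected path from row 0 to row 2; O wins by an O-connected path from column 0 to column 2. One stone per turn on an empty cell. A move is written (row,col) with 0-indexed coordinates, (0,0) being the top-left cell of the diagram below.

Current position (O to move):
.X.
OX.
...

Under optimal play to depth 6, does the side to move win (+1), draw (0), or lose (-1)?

value(.X./OX./..., O) = -1

p1 O@[.X./OX./...]: (0,0)[OX./OX./...]-1* (0,2)[.XO/OX./...]-1 (1,2)[.X./OXO/...]-1 (2,0)[.X./OX./O..]-1 (2,1)[.X./OX./.O.]-1 (2,2)[.X./OX./..O]-1
p2 X@[OX./OX./...]: (0,2)[OXX/OX./...]+1* (1,2)[OX./OXX/...]+1 (2,0)[OX./OX./X..]+1 (2,1)[OX./OX./.X.]+1 (2,2)[OX./OX./..X]+1
p3 O@[OXX/OX./...]: (1,2)[OXX/OXO/...]-1* (2,0)[OXX/OX./O..]-1 (2,1)[OXX/OX./.O.]-1 (2,2)[OXX/OX./..O]-1
p4 X@[OXX/OXO/...]: (2,0)[OXX/OXO/X..]+1* (2,1)[OXX/OXO/.X.]+1 (2,2)[OXX/OXO/..X]+1
p5 O@[OXX/OXO/X..] terminal -1; root [.X./OX./...] d6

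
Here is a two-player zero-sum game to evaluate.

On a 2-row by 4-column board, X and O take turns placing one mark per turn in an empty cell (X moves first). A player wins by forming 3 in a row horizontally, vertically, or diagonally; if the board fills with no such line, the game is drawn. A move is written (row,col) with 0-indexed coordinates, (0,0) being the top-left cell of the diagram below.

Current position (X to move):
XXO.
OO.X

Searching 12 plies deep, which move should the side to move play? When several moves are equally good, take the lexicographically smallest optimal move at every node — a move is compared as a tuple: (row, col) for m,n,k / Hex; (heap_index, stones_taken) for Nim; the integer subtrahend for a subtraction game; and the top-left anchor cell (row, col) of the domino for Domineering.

ply 1, X at XXO./OO.X | (0,3)=-1→XXOX/OO.X; (1,2)=+0→XXO./OOXX*
ply 2, O at XXO./OOXX | (0,3)=+0→XXOO/OOXX*
ply 3: XXOO/OOXX is terminal +0 (X); from XXO./OO.X depth 12

X's best at [XXO./OO.X]: (1,2)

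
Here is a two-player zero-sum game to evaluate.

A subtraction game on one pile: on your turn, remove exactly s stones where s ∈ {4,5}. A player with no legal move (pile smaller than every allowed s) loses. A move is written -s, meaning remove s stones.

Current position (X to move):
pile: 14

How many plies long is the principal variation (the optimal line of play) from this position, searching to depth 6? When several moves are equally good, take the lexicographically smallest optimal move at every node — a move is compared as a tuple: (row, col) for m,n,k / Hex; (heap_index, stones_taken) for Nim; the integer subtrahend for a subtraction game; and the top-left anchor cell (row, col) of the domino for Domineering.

PV length from [14]: 3 plies

p1 X@[14]: -4[10]+1* -5[9]+1
p2 O@[10]: -4[6]-1* -5[5]-1
p3 X@[6]: -4[2]+1* -5[1]+1
p4 O@[2] terminal -1; root [14] d6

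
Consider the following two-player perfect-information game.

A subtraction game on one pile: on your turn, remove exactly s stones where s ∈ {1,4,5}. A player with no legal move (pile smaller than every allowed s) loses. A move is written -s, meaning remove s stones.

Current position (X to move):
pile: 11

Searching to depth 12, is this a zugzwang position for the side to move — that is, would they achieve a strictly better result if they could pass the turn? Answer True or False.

ply 1, X at 11 | -1=+1→10*; -4=-1→7; -5=-1→6
ply 2, O at 10 | -1=-1→9*; -4=-1→6; -5=-1→5
ply 3, X at 9 | -1=+1→8*; -4=-1→5; -5=-1→4
ply 4, O at 8 | -1=-1→7*; -4=-1→4; -5=-1→3
ply 5, X at 7 | -1=-1→6; -4=-1→3; -5=+1→2*
ply 6, O at 2 | -1=-1→1*
ply 7, X at 1 | -1=+1→0*
ply 8: 0 is terminal -1 (O); from 11 depth 12
if X skipped the turn, O would face:
~ ply 1, O at 11 | -1=+1→10*; -4=-1→7; -5=-1→6
~ ply 2, X at 10 | -1=-1→9*; -4=-1→6; -5=-1→5
~ ply 3, O at 9 | -1=+1→8*; -4=-1→5; -5=-1→4
~ ply 4, X at 8 | -1=-1→7*; -4=-1→4; -5=-1→3
~ ply 5, O at 7 | -1=-1→6; -4=-1→3; -5=+1→2*
~ ply 6, X at 2 | -1=-1→1*
~ ply 7, O at 1 | -1=+1→0*
~ ply 8: 0 is terminal -1 (X); from 11 depth 12
compare (X): move=+1 vs pass=-1

zugzwang(11, X) = False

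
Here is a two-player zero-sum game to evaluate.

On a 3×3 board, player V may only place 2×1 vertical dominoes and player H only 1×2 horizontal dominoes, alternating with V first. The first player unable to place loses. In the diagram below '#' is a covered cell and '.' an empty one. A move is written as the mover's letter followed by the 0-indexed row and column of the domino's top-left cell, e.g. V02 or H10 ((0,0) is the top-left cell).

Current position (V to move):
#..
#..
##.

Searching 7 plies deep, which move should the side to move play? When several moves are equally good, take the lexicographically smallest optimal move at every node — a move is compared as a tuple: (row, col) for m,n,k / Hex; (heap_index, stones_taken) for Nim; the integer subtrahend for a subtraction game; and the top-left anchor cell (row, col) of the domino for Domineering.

p1 V@[#../#../##.]: V01[##./##./##.]+1* V02[#.#/#.#/##.]+1 V12[#../#.#/###]-1
p2 H@[##./##./##.] terminal -1; root [#../#../##.] d7

V's best at [#../#../##.]: V01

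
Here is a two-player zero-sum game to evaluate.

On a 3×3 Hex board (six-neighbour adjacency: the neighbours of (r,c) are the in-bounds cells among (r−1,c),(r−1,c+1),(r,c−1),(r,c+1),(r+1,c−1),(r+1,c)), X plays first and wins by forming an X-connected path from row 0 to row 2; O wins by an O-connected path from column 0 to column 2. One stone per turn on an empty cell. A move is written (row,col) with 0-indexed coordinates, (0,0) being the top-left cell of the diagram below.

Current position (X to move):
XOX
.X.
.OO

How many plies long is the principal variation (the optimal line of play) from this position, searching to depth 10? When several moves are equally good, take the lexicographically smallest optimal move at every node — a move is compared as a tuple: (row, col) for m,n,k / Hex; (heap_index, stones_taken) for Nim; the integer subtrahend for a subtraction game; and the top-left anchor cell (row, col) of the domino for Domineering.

PV length from [XOX/.X./.OO]: 1 ply

ply 1, X at XOX/.X./.OO | (1,0)=-1→XOX/XX./.OO; (1,2)=-1→XOX/.XX/.OO; (2,0)=+1→XOX/.X./XOO*
ply 2: XOX/.X./XOO is terminal -1 (O); from XOX/.X./.OO depth 10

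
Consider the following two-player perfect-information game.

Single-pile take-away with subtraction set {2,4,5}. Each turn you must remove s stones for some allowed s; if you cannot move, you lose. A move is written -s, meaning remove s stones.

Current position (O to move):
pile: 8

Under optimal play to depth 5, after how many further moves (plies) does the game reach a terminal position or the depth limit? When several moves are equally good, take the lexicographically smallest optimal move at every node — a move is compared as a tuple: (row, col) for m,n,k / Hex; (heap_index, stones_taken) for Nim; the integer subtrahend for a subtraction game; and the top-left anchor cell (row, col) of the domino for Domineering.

ply 1, O at 8 | -2=-1→6*; -4=-1→4; -5=-1→3
ply 2, X at 6 | -2=-1→4; -4=-1→2; -5=+1→1*
ply 3: 1 is terminal -1 (O); from 8 depth 5

PV length from [8]: 2 plies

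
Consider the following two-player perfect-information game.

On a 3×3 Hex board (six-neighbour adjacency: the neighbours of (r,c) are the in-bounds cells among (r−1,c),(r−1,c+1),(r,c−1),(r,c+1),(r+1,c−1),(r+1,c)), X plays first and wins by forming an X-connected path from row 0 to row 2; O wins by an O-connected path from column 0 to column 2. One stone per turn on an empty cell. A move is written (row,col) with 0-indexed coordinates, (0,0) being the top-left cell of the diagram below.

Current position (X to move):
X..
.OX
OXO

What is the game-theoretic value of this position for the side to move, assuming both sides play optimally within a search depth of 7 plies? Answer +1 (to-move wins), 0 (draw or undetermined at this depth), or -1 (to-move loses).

value(X../.OX/OXO, X) = +1

[X../.OX/OXO] X move#1: (0,1):-1/XX./.OX/OXO, (0,2):+1/X.X/.OX/OXO*, (1,0):-1/X../XOX/OXO
[X.X/.OX/OXO] end (terminal -1, O#2); searched X../.OX/OXO to 7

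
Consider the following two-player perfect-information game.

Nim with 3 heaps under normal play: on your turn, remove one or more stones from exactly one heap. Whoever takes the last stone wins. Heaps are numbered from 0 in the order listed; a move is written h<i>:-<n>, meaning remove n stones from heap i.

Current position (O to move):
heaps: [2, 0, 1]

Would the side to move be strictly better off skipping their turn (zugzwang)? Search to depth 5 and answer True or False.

zugzwang((2,0,1), O) = False

p1 O@[(2,0,1)]: h0:-1[(1,0,1)]+1* h0:-2[(0,0,1)]-1 h2:-1[(2,0,0)]-1
p2 X@[(1,0,1)]: h0:-1[(0,0,1)]-1* h2:-1[(1,0,0)]-1
p3 O@[(0,0,1)]: h2:-1[(0,0,0)]+1*
p4 X@[(0,0,0)] terminal -1; root [(2,0,1)] d5
pass branch (X moves first from the same position):
  | p1 X@[(2,0,1)]: h0:-1[(1,0,1)]+1* h0:-2[(0,0,1)]-1 h2:-1[(2,0,0)]-1
  | p2 O@[(1,0,1)]: h0:-1[(0,0,1)]-1* h2:-1[(1,0,0)]-1
  | p3 X@[(0,0,1)]: h2:-1[(0,0,0)]+1*
  | p4 O@[(0,0,0)] terminal -1; root [(2,0,1)] d5
O moving scores +1; O passing scores -1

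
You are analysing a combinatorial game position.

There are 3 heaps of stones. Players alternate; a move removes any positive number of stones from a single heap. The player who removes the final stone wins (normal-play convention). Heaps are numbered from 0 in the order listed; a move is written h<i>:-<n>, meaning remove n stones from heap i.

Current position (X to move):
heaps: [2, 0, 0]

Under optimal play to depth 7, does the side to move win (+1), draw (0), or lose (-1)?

value((2,0,0), X) = +1

p1 X@[(2,0,0)]: h0:-1[(1,0,0)]-1 h0:-2[(0,0,0)]+1*
p2 O@[(0,0,0)] terminal -1; root [(2,0,0)] d7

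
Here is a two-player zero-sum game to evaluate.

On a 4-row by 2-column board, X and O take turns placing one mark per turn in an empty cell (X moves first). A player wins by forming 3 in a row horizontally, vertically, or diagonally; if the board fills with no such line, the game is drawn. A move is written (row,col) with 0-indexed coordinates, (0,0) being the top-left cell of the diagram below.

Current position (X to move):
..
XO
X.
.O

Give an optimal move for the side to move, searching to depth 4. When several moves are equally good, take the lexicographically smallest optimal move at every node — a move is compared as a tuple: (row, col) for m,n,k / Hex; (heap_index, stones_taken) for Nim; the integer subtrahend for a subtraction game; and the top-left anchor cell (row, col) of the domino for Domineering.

X's best at [../XO/X./.O]: (0,0)

p1 X@[../XO/X./.O]: (0,0)[X./XO/X./.O]+1* (0,1)[.X/XO/X./.O]-1 (2,1)[../XO/XX/.O]+1 (3,0)[../XO/X./XO]+1
p2 O@[X./XO/X./.O] terminal -1; root [../XO/X./.O] d4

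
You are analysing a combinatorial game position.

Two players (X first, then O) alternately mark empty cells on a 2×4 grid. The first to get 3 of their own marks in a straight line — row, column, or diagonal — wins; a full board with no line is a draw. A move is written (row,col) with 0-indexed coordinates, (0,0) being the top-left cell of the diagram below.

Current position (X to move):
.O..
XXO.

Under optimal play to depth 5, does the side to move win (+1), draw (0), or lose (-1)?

p1 X@[.O../XXO.]: (0,0)[XO../XXO.]+0* (0,2)[.OX./XXO.]+0 (0,3)[.O.X/XXO.]+0 (1,3)[.O../XXOX]-1
p2 O@[XO../XXO.]: (0,2)[XOO./XXO.]+0* (0,3)[XO.O/XXO.]+0 (1,3)[XO../XXOO]+0
p3 X@[XOO./XXO.]: (0,3)[XOOX/XXO.]+0* (1,3)[XOO./XXOX]-1
p4 O@[XOOX/XXO.]: (1,3)[XOOX/XXOO]+0*
p5 X@[XOOX/XXOO] terminal +0; root [.O../XXO.] d5

value(.O../XXO., X) = 0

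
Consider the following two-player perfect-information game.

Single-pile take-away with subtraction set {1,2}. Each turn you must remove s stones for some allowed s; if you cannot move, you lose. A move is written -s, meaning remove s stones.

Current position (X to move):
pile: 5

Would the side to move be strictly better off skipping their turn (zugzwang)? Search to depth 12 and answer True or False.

ply 1, X at 5 | -1=-1→4; -2=+1→3*
ply 2, O at 3 | -1=-1→2*; -2=-1→1
ply 3, X at 2 | -1=-1→1; -2=+1→0*
ply 4: 0 is terminal -1 (O); from 5 depth 12
pass branch (O moves first from the same position):
  | ply 1, O at 5 | -1=-1→4; -2=+1→3*
  | ply 2, X at 3 | -1=-1→2*; -2=-1→1
  | ply 3, O at 2 | -1=-1→1; -2=+1→0*
  | ply 4: 0 is terminal -1 (X); from 5 depth 12
X moving scores +1; X passing scores -1

zugzwang(5, X) = False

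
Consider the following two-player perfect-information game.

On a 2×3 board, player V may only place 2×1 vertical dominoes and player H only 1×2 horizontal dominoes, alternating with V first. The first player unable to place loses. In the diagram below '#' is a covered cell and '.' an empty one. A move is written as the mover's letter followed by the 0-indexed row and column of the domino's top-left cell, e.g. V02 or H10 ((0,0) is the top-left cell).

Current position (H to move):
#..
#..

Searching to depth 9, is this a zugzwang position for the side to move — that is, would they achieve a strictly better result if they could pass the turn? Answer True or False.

p1 H@[#../#..]: H01[###/#..]+1* H11[#../###]+1
p2 V@[###/#..] terminal -1; root [#../#..] d9
suppose H passes — search the same position with V to move:
pass> p1 V@[#../#..]: V01[##./##.]+1* V02[#.#/#.#]+1
pass> p2 H@[##./##.] terminal -1; root [#../#..] d9
for H: play +1, pass -1

zugzwang(#../#.., H) = False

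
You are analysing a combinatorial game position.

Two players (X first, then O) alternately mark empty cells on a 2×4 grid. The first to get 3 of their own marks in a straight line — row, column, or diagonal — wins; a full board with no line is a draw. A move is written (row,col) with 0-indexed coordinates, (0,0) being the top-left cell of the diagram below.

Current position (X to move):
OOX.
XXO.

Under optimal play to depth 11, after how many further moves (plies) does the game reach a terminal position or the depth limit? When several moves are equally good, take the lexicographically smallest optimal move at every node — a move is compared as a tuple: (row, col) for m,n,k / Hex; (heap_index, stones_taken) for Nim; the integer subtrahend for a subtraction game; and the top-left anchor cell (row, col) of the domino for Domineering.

PV length from [OOX./XXO.]: 2 plies

p1 X@[OOX./XXO.]: (0,3)[OOXX/XXO.]+0* (1,3)[OOX./XXOX]+0
p2 O@[OOXX/XXO.]: (1,3)[OOXX/XXOO]+0*
p3 X@[OOXX/XXOO] terminal +0; root [OOX./XXO.] d11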